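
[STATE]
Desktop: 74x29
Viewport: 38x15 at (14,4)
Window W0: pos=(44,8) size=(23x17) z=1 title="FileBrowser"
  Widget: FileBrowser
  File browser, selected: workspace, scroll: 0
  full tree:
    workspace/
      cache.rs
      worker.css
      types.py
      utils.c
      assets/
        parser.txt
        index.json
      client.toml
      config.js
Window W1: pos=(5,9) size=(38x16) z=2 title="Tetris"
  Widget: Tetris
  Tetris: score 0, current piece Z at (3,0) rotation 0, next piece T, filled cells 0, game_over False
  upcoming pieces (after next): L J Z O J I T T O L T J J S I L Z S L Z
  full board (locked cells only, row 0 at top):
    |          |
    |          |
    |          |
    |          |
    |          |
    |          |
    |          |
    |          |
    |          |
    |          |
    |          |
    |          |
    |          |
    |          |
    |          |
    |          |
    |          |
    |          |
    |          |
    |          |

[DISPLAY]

                                      
                                      
                                      
                                      
                              ┏━━━━━━━
━━━━━━━━━━━━━━━━━━━━━━━━━━━━┓ ┃ FileBr
                            ┃ ┠───────
────────────────────────────┨ ┃> [-] w
  │Next:                    ┃ ┃    cac
  │ ▒                       ┃ ┃    wor
  │▒▒▒                      ┃ ┃    typ
  │                         ┃ ┃    uti
  │                         ┃ ┃    [+]
  │                         ┃ ┃    cli
  │Score:                   ┃ ┃    con


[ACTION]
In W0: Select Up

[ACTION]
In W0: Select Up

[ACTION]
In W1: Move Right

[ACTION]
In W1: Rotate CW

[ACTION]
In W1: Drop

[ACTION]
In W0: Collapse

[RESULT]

                                      
                                      
                                      
                                      
                              ┏━━━━━━━
━━━━━━━━━━━━━━━━━━━━━━━━━━━━┓ ┃ FileBr
                            ┃ ┠───────
────────────────────────────┨ ┃> [+] w
  │Next:                    ┃ ┃       
  │ ▒                       ┃ ┃       
  │▒▒▒                      ┃ ┃       
  │                         ┃ ┃       
  │                         ┃ ┃       
  │                         ┃ ┃       
  │Score:                   ┃ ┃       


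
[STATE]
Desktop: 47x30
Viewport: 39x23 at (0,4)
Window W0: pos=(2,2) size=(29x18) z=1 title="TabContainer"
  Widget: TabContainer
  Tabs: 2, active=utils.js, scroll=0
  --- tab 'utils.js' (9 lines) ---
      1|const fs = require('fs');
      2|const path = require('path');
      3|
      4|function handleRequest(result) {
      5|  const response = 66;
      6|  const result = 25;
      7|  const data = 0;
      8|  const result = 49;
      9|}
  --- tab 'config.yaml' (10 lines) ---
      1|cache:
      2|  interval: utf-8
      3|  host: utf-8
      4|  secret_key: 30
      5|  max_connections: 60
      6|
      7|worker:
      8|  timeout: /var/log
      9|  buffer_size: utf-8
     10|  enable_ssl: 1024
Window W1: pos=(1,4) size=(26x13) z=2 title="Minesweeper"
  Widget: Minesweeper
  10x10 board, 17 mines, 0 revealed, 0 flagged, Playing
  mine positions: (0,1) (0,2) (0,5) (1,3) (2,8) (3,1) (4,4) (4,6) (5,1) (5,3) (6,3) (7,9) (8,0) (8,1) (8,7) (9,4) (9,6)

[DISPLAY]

 ┏━━━━━━━━━━━━━━━━━━━━━━━━┓───┨        
 ┃ Minesweeper            ┃   ┃        
 ┠────────────────────────┨───┃        
 ┃■■■■■■■■■■              ┃;  ┃        
 ┃■■■■■■■■■■              ┃th'┃        
 ┃■■■■■■■■■■              ┃   ┃        
 ┃■■■■■■■■■■              ┃esu┃        
 ┃■■■■■■■■■■              ┃   ┃        
 ┃■■■■■■■■■■              ┃   ┃        
 ┃■■■■■■■■■■              ┃   ┃        
 ┃■■■■■■■■■■              ┃   ┃        
 ┃■■■■■■■■■■              ┃   ┃        
 ┗━━━━━━━━━━━━━━━━━━━━━━━━┛   ┃        
  ┃                           ┃        
  ┃                           ┃        
  ┗━━━━━━━━━━━━━━━━━━━━━━━━━━━┛        
                                       
                                       
                                       
                                       
                                       
                                       
                                       


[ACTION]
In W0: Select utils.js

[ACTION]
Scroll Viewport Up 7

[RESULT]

                                       
                                       
  ┏━━━━━━━━━━━━━━━━━━━━━━━━━━━┓        
  ┃ TabContainer              ┃        
 ┏━━━━━━━━━━━━━━━━━━━━━━━━┓───┨        
 ┃ Minesweeper            ┃   ┃        
 ┠────────────────────────┨───┃        
 ┃■■■■■■■■■■              ┃;  ┃        
 ┃■■■■■■■■■■              ┃th'┃        
 ┃■■■■■■■■■■              ┃   ┃        
 ┃■■■■■■■■■■              ┃esu┃        
 ┃■■■■■■■■■■              ┃   ┃        
 ┃■■■■■■■■■■              ┃   ┃        
 ┃■■■■■■■■■■              ┃   ┃        
 ┃■■■■■■■■■■              ┃   ┃        
 ┃■■■■■■■■■■              ┃   ┃        
 ┗━━━━━━━━━━━━━━━━━━━━━━━━┛   ┃        
  ┃                           ┃        
  ┃                           ┃        
  ┗━━━━━━━━━━━━━━━━━━━━━━━━━━━┛        
                                       
                                       
                                       


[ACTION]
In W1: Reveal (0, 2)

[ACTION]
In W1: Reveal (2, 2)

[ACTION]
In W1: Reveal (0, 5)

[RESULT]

                                       
                                       
  ┏━━━━━━━━━━━━━━━━━━━━━━━━━━━┓        
  ┃ TabContainer              ┃        
 ┏━━━━━━━━━━━━━━━━━━━━━━━━┓───┨        
 ┃ Minesweeper            ┃   ┃        
 ┠────────────────────────┨───┃        
 ┃■✹✹■■✹■■■■              ┃;  ┃        
 ┃■■■✹■■■■■■              ┃th'┃        
 ┃■■■■■■■■✹■              ┃   ┃        
 ┃■✹■■■■■■■■              ┃esu┃        
 ┃■■■■✹■✹■■■              ┃   ┃        
 ┃■✹■✹■■■■■■              ┃   ┃        
 ┃■■■✹■■■■■■              ┃   ┃        
 ┃■■■■■■■■■✹              ┃   ┃        
 ┃✹✹■■■■■✹■■              ┃   ┃        
 ┗━━━━━━━━━━━━━━━━━━━━━━━━┛   ┃        
  ┃                           ┃        
  ┃                           ┃        
  ┗━━━━━━━━━━━━━━━━━━━━━━━━━━━┛        
                                       
                                       
                                       


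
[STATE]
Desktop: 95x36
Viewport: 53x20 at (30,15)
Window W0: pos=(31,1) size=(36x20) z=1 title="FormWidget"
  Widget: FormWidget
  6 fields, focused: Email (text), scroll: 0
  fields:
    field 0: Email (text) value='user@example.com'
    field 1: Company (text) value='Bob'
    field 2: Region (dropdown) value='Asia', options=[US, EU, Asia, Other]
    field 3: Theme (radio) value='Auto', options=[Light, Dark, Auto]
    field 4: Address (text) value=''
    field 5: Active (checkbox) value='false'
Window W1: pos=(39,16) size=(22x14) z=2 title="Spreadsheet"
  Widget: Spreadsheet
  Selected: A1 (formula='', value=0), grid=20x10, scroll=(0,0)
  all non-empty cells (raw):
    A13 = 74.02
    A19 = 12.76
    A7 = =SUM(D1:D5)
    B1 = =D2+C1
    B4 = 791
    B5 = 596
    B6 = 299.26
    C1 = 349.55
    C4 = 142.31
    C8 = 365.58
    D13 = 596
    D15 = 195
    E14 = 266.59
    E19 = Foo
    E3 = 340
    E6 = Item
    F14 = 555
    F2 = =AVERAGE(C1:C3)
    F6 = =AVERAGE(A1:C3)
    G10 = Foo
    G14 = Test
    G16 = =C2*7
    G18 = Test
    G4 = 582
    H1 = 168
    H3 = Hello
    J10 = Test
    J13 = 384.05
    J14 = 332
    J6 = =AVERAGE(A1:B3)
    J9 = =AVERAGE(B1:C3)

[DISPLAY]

 ┃                                  ┃                
 ┃       ┏━━━━━━━━━━━━━━━━━━━━┓     ┃                
 ┃       ┃ Spreadsheet        ┃     ┃                
 ┃       ┠────────────────────┨     ┃                
 ┃       ┃A1:                 ┃     ┃                
 ┗━━━━━━━┃       A       B    ┃━━━━━┛                
         ┃--------------------┃                      
         ┃  1      [0]  349.55┃                      
         ┃  2        0       0┃                      
         ┃  3        0       0┃                      
         ┃  4        0     791┃                      
         ┃  5        0     596┃                      
         ┃  6        0  299.26┃                      
         ┃  7        0       0┃                      
         ┗━━━━━━━━━━━━━━━━━━━━┛                      
                                                     
                                                     
                                                     
                                                     
                                                     


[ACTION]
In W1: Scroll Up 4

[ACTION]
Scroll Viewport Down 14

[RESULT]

 ┃       ┏━━━━━━━━━━━━━━━━━━━━┓     ┃                
 ┃       ┃ Spreadsheet        ┃     ┃                
 ┃       ┠────────────────────┨     ┃                
 ┃       ┃A1:                 ┃     ┃                
 ┗━━━━━━━┃       A       B    ┃━━━━━┛                
         ┃--------------------┃                      
         ┃  1      [0]  349.55┃                      
         ┃  2        0       0┃                      
         ┃  3        0       0┃                      
         ┃  4        0     791┃                      
         ┃  5        0     596┃                      
         ┃  6        0  299.26┃                      
         ┃  7        0       0┃                      
         ┗━━━━━━━━━━━━━━━━━━━━┛                      
                                                     
                                                     
                                                     
                                                     
                                                     
                                                     


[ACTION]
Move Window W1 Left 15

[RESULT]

━━━━━━━━━━━━━━━┓                    ┃                
adsheet        ┃                    ┃                
───────────────┨                    ┃                
               ┃                    ┃                
  A       B    ┃━━━━━━━━━━━━━━━━━━━━┛                
---------------┃                                     
    [0]  349.55┃                                     
      0       0┃                                     
      0       0┃                                     
      0     791┃                                     
      0     596┃                                     
      0  299.26┃                                     
      0       0┃                                     
━━━━━━━━━━━━━━━┛                                     
                                                     
                                                     
                                                     
                                                     
                                                     
                                                     


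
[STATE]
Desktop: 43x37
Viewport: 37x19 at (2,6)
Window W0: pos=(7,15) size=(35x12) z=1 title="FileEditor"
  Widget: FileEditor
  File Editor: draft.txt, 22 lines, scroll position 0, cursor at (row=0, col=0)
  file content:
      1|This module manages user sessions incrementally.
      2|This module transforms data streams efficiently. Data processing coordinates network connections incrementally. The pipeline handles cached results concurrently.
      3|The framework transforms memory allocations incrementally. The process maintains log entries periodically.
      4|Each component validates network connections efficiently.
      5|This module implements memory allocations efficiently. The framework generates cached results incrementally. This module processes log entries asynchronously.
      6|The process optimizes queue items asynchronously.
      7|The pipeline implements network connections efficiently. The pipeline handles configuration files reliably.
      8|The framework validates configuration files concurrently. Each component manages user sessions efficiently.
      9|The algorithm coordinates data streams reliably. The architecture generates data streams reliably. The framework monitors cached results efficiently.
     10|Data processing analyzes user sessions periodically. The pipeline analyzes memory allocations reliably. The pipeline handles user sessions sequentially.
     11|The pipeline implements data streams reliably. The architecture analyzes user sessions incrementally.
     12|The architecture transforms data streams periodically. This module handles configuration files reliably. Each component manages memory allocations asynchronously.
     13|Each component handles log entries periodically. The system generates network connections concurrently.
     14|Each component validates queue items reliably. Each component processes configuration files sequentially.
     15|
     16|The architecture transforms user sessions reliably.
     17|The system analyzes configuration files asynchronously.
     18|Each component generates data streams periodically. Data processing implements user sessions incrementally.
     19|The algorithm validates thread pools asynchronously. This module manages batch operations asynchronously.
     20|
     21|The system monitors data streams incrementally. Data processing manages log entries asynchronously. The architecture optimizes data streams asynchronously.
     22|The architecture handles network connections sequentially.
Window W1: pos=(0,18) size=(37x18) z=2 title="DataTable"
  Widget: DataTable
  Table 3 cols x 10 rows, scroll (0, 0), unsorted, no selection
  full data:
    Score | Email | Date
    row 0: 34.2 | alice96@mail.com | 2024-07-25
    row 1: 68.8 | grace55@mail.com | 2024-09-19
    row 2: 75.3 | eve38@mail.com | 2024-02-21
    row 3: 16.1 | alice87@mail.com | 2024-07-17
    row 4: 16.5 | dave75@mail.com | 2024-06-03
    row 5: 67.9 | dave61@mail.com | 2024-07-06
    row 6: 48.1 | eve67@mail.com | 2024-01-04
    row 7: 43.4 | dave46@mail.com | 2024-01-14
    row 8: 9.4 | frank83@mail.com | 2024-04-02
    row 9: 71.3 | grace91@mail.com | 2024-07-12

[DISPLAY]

                                     
                                     
                                     
                                     
                                     
                                     
                                     
                                     
                                     
     ┏━━━━━━━━━━━━━━━━━━━━━━━━━━━━━━━
     ┃ FileEditor                    
     ┠───────────────────────────────
━━━━━━━━━━━━━━━━━━━━━━━━━━━━━━━━━━┓io
DataTable                         ┃tr
──────────────────────────────────┨ry
core│Email           │Date        ┃or
────┼────────────────┼──────────  ┃ a
4.2 │alice96@mail.com│2024-07-25  ┃te
8.8 │grace55@mail.com│2024-09-19  ┃rk


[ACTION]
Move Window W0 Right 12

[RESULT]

                                     
                                     
                                     
                                     
                                     
                                     
                                     
                                     
                                     
      ┏━━━━━━━━━━━━━━━━━━━━━━━━━━━━━━
      ┃ FileEditor                   
      ┠──────────────────────────────
━━━━━━━━━━━━━━━━━━━━━━━━━━━━━━━━━━┓si
DataTable                         ┃st
──────────────────────────────────┨or
core│Email           │Date        ┃wo
────┼────────────────┼──────────  ┃y 
4.2 │alice96@mail.com│2024-07-25  ┃it
8.8 │grace55@mail.com│2024-09-19  ┃or


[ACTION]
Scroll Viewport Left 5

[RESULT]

                                     
                                     
                                     
                                     
                                     
                                     
                                     
                                     
                                     
        ┏━━━━━━━━━━━━━━━━━━━━━━━━━━━━
        ┃ FileEditor                 
        ┠────────────────────────────
┏━━━━━━━━━━━━━━━━━━━━━━━━━━━━━━━━━━━┓
┃ DataTable                         ┃
┠───────────────────────────────────┨
┃Score│Email           │Date        ┃
┃─────┼────────────────┼──────────  ┃
┃34.2 │alice96@mail.com│2024-07-25  ┃
┃68.8 │grace55@mail.com│2024-09-19  ┃


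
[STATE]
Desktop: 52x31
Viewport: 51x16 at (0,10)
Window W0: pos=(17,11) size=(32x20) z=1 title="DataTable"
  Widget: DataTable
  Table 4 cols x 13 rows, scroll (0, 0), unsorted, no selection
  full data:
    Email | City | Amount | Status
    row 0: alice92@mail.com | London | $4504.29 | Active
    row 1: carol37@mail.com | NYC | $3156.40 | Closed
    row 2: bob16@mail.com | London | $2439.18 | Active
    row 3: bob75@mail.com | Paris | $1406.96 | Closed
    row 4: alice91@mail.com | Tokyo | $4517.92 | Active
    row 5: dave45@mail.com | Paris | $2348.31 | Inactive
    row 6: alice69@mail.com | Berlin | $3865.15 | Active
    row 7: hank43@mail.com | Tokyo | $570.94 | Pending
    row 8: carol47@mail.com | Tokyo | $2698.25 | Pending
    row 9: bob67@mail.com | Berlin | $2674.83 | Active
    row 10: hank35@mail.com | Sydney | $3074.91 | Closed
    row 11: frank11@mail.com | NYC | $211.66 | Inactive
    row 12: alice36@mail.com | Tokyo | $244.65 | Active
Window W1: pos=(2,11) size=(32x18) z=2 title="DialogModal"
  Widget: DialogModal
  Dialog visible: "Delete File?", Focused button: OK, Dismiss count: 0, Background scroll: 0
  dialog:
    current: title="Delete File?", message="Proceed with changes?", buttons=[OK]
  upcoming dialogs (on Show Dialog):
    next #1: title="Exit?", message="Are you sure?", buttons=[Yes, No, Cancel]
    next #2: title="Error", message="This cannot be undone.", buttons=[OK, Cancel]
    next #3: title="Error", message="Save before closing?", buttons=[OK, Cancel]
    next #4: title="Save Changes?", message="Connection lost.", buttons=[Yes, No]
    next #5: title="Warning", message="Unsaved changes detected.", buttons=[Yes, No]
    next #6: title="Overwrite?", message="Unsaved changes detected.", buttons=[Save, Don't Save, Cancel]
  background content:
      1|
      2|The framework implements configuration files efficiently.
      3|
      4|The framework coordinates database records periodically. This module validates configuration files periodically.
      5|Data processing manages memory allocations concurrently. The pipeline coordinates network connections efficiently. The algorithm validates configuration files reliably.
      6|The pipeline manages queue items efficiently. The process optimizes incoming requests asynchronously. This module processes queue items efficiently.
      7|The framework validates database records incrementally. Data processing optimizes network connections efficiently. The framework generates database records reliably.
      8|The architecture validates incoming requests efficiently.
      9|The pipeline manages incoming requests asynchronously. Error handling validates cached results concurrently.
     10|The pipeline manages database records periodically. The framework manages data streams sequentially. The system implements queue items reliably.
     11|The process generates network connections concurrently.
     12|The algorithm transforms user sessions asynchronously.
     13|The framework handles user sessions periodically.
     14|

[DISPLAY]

                                                   
  ┏━━━━━━━━━━━━━━━━━━━━━━━━━━━━━━┓━━━━━━━━━━━━━━┓  
  ┃ DialogModal                  ┃              ┃  
  ┠──────────────────────────────┨──────────────┨  
  ┃                              ┃│City  │Amount┃  
  ┃The framework implements confi┃┼──────┼──────┃  
  ┃                              ┃│London│$4504.┃  
  ┃The framework coordinates data┃│NYC   │$3156.┃  
  ┃Da┌───────────────────────┐ory┃│London│$2439.┃  
  ┃Th│      Delete File?     │ite┃│Paris │$1406.┃  
  ┃Th│ Proceed with changes? │aba┃│Tokyo │$4517.┃  
  ┃Th│          [OK]         │inc┃│Paris │$2348.┃  
  ┃Th└───────────────────────┘ng ┃│Berlin│$3865.┃  
  ┃The pipeline manages database ┃│Tokyo │$570.9┃  
  ┃The process generates network ┃│Tokyo │$2698.┃  
  ┃The algorithm transforms user ┃│Berlin│$2674.┃  


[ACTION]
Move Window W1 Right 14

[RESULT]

                                                   
                ┏━━━━━━━━━━━━━━━━━━━━━━━━━━━━━━┓┓  
                ┃ DialogModal                  ┃┃  
                ┠──────────────────────────────┨┨  
                ┃                              ┃┃  
                ┃The framework implements confi┃┃  
                ┃                              ┃┃  
                ┃The framework coordinates data┃┃  
                ┃Da┌───────────────────────┐ory┃┃  
                ┃Th│      Delete File?     │ite┃┃  
                ┃Th│ Proceed with changes? │aba┃┃  
                ┃Th│          [OK]         │inc┃┃  
                ┃Th└───────────────────────┘ng ┃┃  
                ┃The pipeline manages database ┃┃  
                ┃The process generates network ┃┃  
                ┃The algorithm transforms user ┃┃  


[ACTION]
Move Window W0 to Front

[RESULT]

                                                   
                ┏┏━━━━━━━━━━━━━━━━━━━━━━━━━━━━━━┓  
                ┃┃ DataTable                    ┃  
                ┠┠──────────────────────────────┨  
                ┃┃Email           │City  │Amount┃  
                ┃┃────────────────┼──────┼──────┃  
                ┃┃alice92@mail.com│London│$4504.┃  
                ┃┃carol37@mail.com│NYC   │$3156.┃  
                ┃┃bob16@mail.com  │London│$2439.┃  
                ┃┃bob75@mail.com  │Paris │$1406.┃  
                ┃┃alice91@mail.com│Tokyo │$4517.┃  
                ┃┃dave45@mail.com │Paris │$2348.┃  
                ┃┃alice69@mail.com│Berlin│$3865.┃  
                ┃┃hank43@mail.com │Tokyo │$570.9┃  
                ┃┃carol47@mail.com│Tokyo │$2698.┃  
                ┃┃bob67@mail.com  │Berlin│$2674.┃  


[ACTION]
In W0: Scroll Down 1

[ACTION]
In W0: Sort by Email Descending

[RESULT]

                                                   
                ┏┏━━━━━━━━━━━━━━━━━━━━━━━━━━━━━━┓  
                ┃┃ DataTable                    ┃  
                ┠┠──────────────────────────────┨  
                ┃┃Email          ▼│City  │Amount┃  
                ┃┃────────────────┼──────┼──────┃  
                ┃┃hank43@mail.com │Tokyo │$570.9┃  
                ┃┃hank35@mail.com │Sydney│$3074.┃  
                ┃┃frank11@mail.com│NYC   │$211.6┃  
                ┃┃dave45@mail.com │Paris │$2348.┃  
                ┃┃carol47@mail.com│Tokyo │$2698.┃  
                ┃┃carol37@mail.com│NYC   │$3156.┃  
                ┃┃bob75@mail.com  │Paris │$1406.┃  
                ┃┃bob67@mail.com  │Berlin│$2674.┃  
                ┃┃bob16@mail.com  │London│$2439.┃  
                ┃┃alice92@mail.com│London│$4504.┃  


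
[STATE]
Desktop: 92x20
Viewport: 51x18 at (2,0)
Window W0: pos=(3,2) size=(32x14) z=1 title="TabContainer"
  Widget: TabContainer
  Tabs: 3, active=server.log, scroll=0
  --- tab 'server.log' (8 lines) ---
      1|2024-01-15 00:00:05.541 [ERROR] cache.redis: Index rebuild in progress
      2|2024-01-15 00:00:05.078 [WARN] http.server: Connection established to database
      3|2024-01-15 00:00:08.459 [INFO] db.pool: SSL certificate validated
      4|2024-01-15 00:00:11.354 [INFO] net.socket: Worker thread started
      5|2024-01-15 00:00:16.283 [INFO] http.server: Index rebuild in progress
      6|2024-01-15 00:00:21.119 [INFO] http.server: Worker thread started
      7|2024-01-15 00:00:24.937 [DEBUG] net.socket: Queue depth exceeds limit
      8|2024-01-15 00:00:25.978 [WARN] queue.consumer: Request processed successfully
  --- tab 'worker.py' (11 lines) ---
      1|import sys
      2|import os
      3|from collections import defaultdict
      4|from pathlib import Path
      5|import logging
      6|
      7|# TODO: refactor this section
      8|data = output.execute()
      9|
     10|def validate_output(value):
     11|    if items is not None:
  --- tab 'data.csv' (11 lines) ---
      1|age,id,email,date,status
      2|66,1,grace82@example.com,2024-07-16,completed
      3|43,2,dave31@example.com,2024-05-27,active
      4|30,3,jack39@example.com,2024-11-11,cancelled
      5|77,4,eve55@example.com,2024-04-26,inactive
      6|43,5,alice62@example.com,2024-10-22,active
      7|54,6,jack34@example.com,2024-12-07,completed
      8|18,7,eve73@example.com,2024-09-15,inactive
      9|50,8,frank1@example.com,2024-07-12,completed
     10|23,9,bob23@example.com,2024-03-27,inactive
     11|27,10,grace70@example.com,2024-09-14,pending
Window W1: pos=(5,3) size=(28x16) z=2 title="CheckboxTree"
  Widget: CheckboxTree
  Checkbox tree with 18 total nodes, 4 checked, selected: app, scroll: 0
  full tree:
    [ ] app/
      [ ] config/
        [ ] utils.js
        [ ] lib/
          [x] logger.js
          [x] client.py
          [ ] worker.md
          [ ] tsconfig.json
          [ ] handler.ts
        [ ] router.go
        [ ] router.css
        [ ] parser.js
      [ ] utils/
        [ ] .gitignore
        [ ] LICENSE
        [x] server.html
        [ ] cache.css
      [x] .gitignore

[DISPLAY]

                                                   
                                                   
 ┏━━━━━━━━━━━━━━━━━━━━━━━━━━━━━━┓                  
 ┃ ┏━━━━━━━━━━━━━━━━━━━━━━━━━━┓ ┃                  
 ┠─┃ CheckboxTree             ┃─┨                  
 ┃[┠──────────────────────────┨a┃                  
 ┃─┃>[-] app/                 ┃─┃                  
 ┃2┃   [-] config/            ┃R┃                  
 ┃2┃     [ ] utils.js         ┃]┃                  
 ┃2┃     [-] lib/             ┃]┃                  
 ┃2┃       [x] logger.js      ┃]┃                  
 ┃2┃       [x] client.py      ┃]┃                  
 ┃2┃       [ ] worker.md      ┃]┃                  
 ┃2┃       [ ] tsconfig.json  ┃G┃                  
 ┃2┃       [ ] handler.ts     ┃]┃                  
 ┗━┃     [ ] router.go        ┃━┛                  
   ┃     [ ] router.css       ┃                    
   ┃     [ ] parser.js        ┃                    


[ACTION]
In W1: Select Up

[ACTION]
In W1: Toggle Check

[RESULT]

                                                   
                                                   
 ┏━━━━━━━━━━━━━━━━━━━━━━━━━━━━━━┓                  
 ┃ ┏━━━━━━━━━━━━━━━━━━━━━━━━━━┓ ┃                  
 ┠─┃ CheckboxTree             ┃─┨                  
 ┃[┠──────────────────────────┨a┃                  
 ┃─┃>[x] app/                 ┃─┃                  
 ┃2┃   [x] config/            ┃R┃                  
 ┃2┃     [x] utils.js         ┃]┃                  
 ┃2┃     [x] lib/             ┃]┃                  
 ┃2┃       [x] logger.js      ┃]┃                  
 ┃2┃       [x] client.py      ┃]┃                  
 ┃2┃       [x] worker.md      ┃]┃                  
 ┃2┃       [x] tsconfig.json  ┃G┃                  
 ┃2┃       [x] handler.ts     ┃]┃                  
 ┗━┃     [x] router.go        ┃━┛                  
   ┃     [x] router.css       ┃                    
   ┃     [x] parser.js        ┃                    


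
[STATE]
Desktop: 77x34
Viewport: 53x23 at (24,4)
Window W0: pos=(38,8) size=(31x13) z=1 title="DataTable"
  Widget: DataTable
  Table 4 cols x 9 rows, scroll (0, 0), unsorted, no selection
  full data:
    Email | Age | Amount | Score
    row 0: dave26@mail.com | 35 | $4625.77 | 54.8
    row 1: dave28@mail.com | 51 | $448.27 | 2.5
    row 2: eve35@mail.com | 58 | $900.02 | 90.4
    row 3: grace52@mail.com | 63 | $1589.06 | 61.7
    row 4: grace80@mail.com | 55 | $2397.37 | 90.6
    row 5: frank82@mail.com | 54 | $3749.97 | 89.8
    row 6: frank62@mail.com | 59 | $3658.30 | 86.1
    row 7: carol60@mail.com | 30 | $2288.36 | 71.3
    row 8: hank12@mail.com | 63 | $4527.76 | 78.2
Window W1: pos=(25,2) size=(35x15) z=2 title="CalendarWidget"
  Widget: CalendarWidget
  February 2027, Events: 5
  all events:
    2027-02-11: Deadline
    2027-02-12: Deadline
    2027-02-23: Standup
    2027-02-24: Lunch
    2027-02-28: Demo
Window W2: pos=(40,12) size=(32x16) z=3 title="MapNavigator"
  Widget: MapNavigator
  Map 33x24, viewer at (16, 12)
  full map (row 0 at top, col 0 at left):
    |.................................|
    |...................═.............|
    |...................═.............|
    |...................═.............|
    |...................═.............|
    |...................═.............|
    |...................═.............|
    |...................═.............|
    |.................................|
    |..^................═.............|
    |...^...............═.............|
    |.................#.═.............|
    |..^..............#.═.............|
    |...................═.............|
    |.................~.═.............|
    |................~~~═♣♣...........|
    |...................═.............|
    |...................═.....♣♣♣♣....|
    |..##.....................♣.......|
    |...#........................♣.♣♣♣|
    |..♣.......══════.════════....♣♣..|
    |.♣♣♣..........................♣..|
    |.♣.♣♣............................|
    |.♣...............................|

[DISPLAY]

 ┠─────────────────────────────────┨                 
 ┃          February 2027          ┃                 
 ┃Mo Tu We Th Fr Sa Su             ┃                 
 ┃ 1  2  3  4  5  6  7             ┃                 
 ┃ 8  9 10 11* 12* 13 14           ┃━━━━━━━━┓        
 ┃15 16 17 18 19 20 21             ┃        ┃        
 ┃22 23* 24* 25 26 27 28*          ┃────────┨        
 ┃                                 ┃Amount  ┃        
 ┃              ┏━━━━━━━━━━━━━━━━━━━━━━━━━━━━━━┓     
 ┃              ┃ MapNavigator                 ┃     
 ┃              ┠──────────────────────────────┨     
 ┃              ┃..................═...........┃     
 ┗━━━━━━━━━━━━━━┃..................═...........┃     
              ┃g┃..............................┃     
              ┃f┃.^................═...........┃     
              ┃f┃..^...............═...........┃     
              ┗━┃................#.═...........┃     
                ┃.^.............@#.═...........┃     
                ┃..................═...........┃     
                ┃................~.═...........┃     
                ┃...............~~~═♣♣.........┃     
                ┃..................═...........┃     
                ┃..................═.....♣♣♣♣..┃     


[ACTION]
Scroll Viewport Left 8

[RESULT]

         ┠─────────────────────────────────┨         
         ┃          February 2027          ┃         
         ┃Mo Tu We Th Fr Sa Su             ┃         
         ┃ 1  2  3  4  5  6  7             ┃         
         ┃ 8  9 10 11* 12* 13 14           ┃━━━━━━━━┓
         ┃15 16 17 18 19 20 21             ┃        ┃
         ┃22 23* 24* 25 26 27 28*          ┃────────┨
         ┃                                 ┃Amount  ┃
         ┃              ┏━━━━━━━━━━━━━━━━━━━━━━━━━━━━
         ┃              ┃ MapNavigator               
         ┃              ┠────────────────────────────
         ┃              ┃..................═.........
         ┗━━━━━━━━━━━━━━┃..................═.........
                      ┃g┃............................
                      ┃f┃.^................═.........
                      ┃f┃..^...............═.........
                      ┗━┃................#.═.........
                        ┃.^.............@#.═.........
                        ┃..................═.........
                        ┃................~.═.........
                        ┃...............~~~═♣♣.......
                        ┃..................═.........
                        ┃..................═.....♣♣♣♣


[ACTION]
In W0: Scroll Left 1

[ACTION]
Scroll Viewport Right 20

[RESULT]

 ┠─────────────────────────────────┨                 
 ┃          February 2027          ┃                 
 ┃Mo Tu We Th Fr Sa Su             ┃                 
 ┃ 1  2  3  4  5  6  7             ┃                 
 ┃ 8  9 10 11* 12* 13 14           ┃━━━━━━━━┓        
 ┃15 16 17 18 19 20 21             ┃        ┃        
 ┃22 23* 24* 25 26 27 28*          ┃────────┨        
 ┃                                 ┃Amount  ┃        
 ┃              ┏━━━━━━━━━━━━━━━━━━━━━━━━━━━━━━┓     
 ┃              ┃ MapNavigator                 ┃     
 ┃              ┠──────────────────────────────┨     
 ┃              ┃..................═...........┃     
 ┗━━━━━━━━━━━━━━┃..................═...........┃     
              ┃g┃..............................┃     
              ┃f┃.^................═...........┃     
              ┃f┃..^...............═...........┃     
              ┗━┃................#.═...........┃     
                ┃.^.............@#.═...........┃     
                ┃..................═...........┃     
                ┃................~.═...........┃     
                ┃...............~~~═♣♣.........┃     
                ┃..................═...........┃     
                ┃..................═.....♣♣♣♣..┃     


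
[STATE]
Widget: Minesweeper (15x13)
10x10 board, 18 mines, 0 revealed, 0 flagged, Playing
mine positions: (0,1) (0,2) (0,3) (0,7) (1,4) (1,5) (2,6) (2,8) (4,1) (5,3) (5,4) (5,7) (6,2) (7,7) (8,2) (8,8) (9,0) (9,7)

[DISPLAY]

■■■■■■■■■■     
■■■■■■■■■■     
■■■■■■■■■■     
■■■■■■■■■■     
■■■■■■■■■■     
■■■■■■■■■■     
■■■■■■■■■■     
■■■■■■■■■■     
■■■■■■■■■■     
■■■■■■■■■■     
               
               
               


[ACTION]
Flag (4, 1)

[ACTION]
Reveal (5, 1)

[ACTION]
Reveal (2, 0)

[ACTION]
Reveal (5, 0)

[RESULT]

■■■■■■■■■■     
1233■■■■■■     
   123■■■■     
111  1■■■■     
■⚑2221■■■■     
12■■■■■■■■     
■■■■■■■■■■     
■■■■■■■■■■     
■■■■■■■■■■     
■■■■■■■■■■     
               
               
               
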